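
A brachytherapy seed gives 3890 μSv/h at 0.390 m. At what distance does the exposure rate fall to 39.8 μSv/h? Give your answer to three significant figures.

3.86 m

Intensity scales as (d₁/d₂)², so d₂ = d₁·√(I₁/I₂).
I₁/I₂ = 3890/39.8 = 97.74, so d₂ = 0.390 × √97.74 = 3.856 m.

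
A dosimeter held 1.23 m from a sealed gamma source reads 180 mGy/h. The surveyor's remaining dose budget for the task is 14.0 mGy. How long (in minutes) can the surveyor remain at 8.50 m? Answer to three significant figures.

Applying the 1/r² law, rate at 8.50 m:
(1.23/8.50)² = 0.02094, so 180 × 0.02094 = 3.769 mGy/h.
Stay time = 14.0 mGy ÷ 3.769 mGy/h = 3.715 h = 222.9 min.

223 min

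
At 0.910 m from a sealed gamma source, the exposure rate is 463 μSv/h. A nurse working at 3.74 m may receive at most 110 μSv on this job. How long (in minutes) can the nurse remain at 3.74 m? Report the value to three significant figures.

Since intensity falls as 1/r², rate at 3.74 m:
463 × (0.910/3.74)² = 463 × 0.05920 = 27.41 μSv/h.
Stay time = 110 μSv ÷ 27.41 μSv/h = 4.013 h = 240.8 min.

241 min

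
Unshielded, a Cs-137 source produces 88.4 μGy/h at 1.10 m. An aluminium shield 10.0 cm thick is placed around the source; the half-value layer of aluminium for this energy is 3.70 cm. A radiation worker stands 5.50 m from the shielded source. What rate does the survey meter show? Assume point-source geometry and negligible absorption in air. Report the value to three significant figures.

Distance alone: 88.4 × (1.10/5.50)² = 88.4 × 0.04000 = 3.536 μGy/h.
Shield: 10.0/3.70 = 2.703 half-value layers → attenuation 2^(−2.703) = 0.1536.
Combined: 3.536 × 0.1536 = 0.5431 μGy/h.

0.543 μGy/h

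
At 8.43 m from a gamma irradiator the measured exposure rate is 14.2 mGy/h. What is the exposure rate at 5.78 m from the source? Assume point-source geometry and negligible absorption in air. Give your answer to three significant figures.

Using I₁d₁² = I₂d₂², scaling from 8.43 m to 5.78 m:
(8.43/5.78)² = 2.127, so 14.2 × 2.127 = 30.20 mGy/h.

30.2 mGy/h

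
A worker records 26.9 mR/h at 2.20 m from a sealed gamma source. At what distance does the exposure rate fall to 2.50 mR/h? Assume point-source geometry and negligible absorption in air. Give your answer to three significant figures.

7.22 m

Intensity scales as (d₁/d₂)², so d₂ = d₁·√(I₁/I₂).
I₁/I₂ = 26.9/2.50 = 10.76, so d₂ = 2.20 × √10.76 = 7.217 m.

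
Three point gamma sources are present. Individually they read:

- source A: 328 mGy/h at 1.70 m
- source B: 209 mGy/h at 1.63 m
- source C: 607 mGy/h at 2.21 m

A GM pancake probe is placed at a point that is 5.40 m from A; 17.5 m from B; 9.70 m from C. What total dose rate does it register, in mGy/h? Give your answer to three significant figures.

65.8 mGy/h

Each source contributes Iᵢ·(dᵢ/rᵢ)²; contributions add.
A: 328 × (1.70/5.40)² = 32.51 mGy/h
B: 209 × (1.63/17.5)² = 1.813 mGy/h
C: 607 × (2.21/9.70)² = 31.51 mGy/h
Total = 32.51 + 1.813 + 31.51 = 65.83 mGy/h.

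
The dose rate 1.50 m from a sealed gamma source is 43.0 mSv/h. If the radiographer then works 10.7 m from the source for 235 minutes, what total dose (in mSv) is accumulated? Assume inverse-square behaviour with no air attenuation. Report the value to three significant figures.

Intensity scales as (d₁/d₂)², so rate at 10.7 m:
43.0 × (1.50/10.7)² = 43.0 × 0.01965 = 0.8450 mSv/h.
Dose = rate × time = 0.8450 mSv/h × 3.917 h = 3.310 mSv.

3.31 mSv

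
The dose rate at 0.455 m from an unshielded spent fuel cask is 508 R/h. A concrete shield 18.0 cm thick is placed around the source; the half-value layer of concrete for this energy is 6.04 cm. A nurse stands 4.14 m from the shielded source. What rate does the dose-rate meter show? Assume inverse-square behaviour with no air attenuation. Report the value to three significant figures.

Distance alone: (0.455/4.14)² = 0.01208, so 508 × 0.01208 = 6.137 R/h.
Shield: 18.0/6.04 = 2.980 half-value layers → attenuation 2^(−2.980) = 0.1267.
Combined: 6.137 × 0.1267 = 0.7776 R/h.

0.778 R/h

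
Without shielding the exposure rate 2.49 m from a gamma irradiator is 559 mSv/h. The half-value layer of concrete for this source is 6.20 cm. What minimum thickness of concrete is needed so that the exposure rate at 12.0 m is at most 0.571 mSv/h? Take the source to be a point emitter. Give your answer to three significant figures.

At 12.0 m, distance alone gives (2.49/12.0)² = 0.04306, so 559 × 0.04306 = 24.07 mSv/h.
Further attenuation needed: 24.07/0.571 = 42.15.
n = log₂(42.15) = 5.397 half-value layers.
Thickness = 5.397 × 6.20 cm = 33.46 cm.

33.5 cm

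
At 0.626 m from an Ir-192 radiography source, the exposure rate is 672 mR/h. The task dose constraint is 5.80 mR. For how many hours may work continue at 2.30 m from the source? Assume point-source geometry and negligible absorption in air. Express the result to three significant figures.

Intensity scales as (d₁/d₂)², so rate at 2.30 m:
672 × (0.626/2.30)² = 672 × 0.07408 = 49.78 mR/h.
Stay time = 5.80 mR ÷ 49.78 mR/h = 0.1165 h.

0.117 h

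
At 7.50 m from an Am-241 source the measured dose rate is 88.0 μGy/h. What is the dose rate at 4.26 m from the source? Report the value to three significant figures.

Using I₁d₁² = I₂d₂², scaling from 7.50 m to 4.26 m:
88.0 × (7.50/4.26)² = 88.0 × 3.100 = 272.8 μGy/h.

273 μGy/h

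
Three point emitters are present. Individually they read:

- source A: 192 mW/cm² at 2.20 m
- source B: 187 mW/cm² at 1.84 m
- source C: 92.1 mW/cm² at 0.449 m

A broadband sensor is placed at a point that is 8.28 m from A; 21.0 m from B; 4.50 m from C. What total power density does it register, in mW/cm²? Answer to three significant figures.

Each source contributes Iᵢ·(dᵢ/rᵢ)²; contributions add.
A: 192 × (2.20/8.28)² = 13.55 mW/cm²
B: 187 × (1.84/21.0)² = 1.436 mW/cm²
C: 92.1 × (0.449/4.50)² = 0.9169 mW/cm²
Total = 13.55 + 1.436 + 0.9169 = 15.90 mW/cm².

15.9 mW/cm²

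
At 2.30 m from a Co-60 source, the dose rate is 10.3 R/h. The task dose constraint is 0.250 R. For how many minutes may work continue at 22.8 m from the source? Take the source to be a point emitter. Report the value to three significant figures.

143 min

Intensity scales as (d₁/d₂)², so rate at 22.8 m:
10.3 × (2.30/22.8)² = 10.3 × 0.01018 = 0.1049 R/h.
Stay time = 0.250 R ÷ 0.1049 R/h = 2.383 h = 143.0 min.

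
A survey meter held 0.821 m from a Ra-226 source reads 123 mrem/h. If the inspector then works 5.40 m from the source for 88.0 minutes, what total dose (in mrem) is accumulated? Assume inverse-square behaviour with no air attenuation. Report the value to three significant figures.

Applying the 1/r² law, rate at 5.40 m:
(0.821/5.40)² = 0.02312, so 123 × 0.02312 = 2.844 mrem/h.
Dose = rate × time = 2.844 mrem/h × 1.467 h = 4.172 mrem.

4.17 mrem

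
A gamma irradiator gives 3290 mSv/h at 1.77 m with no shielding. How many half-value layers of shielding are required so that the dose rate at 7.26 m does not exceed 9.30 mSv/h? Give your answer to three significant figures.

At 7.26 m, distance alone gives 3290 × (1.77/7.26)² = 3290 × 0.05944 = 195.6 mSv/h.
Further attenuation needed: 195.6/9.30 = 21.03.
n = log₂(21.03) = 4.394 half-value layers.

4.39 half-value layers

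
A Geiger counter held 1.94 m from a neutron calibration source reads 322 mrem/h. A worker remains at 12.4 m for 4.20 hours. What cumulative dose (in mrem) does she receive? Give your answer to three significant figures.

Applying the 1/r² law, rate at 12.4 m:
(1.94/12.4)² = 0.02448, so 322 × 0.02448 = 7.883 mrem/h.
Dose = rate × time = 7.883 mrem/h × 4.200 h = 33.11 mrem.

33.1 mrem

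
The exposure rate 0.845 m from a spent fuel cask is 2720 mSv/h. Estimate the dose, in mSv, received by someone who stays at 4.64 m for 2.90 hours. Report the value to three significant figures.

Applying the 1/r² law, rate at 4.64 m:
(0.845/4.64)² = 0.03316, so 2720 × 0.03316 = 90.20 mSv/h.
Dose = rate × time = 90.20 mSv/h × 2.900 h = 261.6 mSv.

262 mSv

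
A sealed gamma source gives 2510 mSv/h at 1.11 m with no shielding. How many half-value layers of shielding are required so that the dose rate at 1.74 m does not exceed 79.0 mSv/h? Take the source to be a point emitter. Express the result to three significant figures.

3.69 half-value layers

At 1.74 m, distance alone gives (1.11/1.74)² = 0.4070, so 2510 × 0.4070 = 1022 mSv/h.
Further attenuation needed: 1022/79.0 = 12.94.
n = log₂(12.94) = 3.694 half-value layers.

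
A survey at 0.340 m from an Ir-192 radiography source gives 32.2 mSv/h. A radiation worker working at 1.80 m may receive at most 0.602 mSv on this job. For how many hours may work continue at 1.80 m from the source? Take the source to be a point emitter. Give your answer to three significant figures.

Applying the 1/r² law, rate at 1.80 m:
(0.340/1.80)² = 0.03568, so 32.2 × 0.03568 = 1.149 mSv/h.
Stay time = 0.602 mSv ÷ 1.149 mSv/h = 0.5239 h.

0.524 h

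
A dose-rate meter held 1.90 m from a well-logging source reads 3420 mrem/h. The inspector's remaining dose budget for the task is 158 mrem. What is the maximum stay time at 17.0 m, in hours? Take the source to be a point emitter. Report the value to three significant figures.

Since intensity falls as 1/r², rate at 17.0 m:
(1.90/17.0)² = 0.01249, so 3420 × 0.01249 = 42.72 mrem/h.
Stay time = 158 mrem ÷ 42.72 mrem/h = 3.699 h.

3.70 h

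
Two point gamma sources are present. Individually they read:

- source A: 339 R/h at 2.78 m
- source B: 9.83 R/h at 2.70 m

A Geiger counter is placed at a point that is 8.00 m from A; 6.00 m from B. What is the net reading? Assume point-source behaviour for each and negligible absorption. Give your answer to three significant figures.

Each source contributes Iᵢ·(dᵢ/rᵢ)²; contributions add.
A: 339 × (2.78/8.00)² = 40.94 R/h
B: 9.83 × (2.70/6.00)² = 1.991 R/h
Total = 40.94 + 1.991 = 42.93 R/h.

42.9 R/h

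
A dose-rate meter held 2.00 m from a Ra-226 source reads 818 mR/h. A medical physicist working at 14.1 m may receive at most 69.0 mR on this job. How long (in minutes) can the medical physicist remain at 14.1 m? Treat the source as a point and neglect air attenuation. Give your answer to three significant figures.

252 min

Using I₁d₁² = I₂d₂², rate at 14.1 m:
818 × (2.00/14.1)² = 818 × 0.02012 = 16.46 mR/h.
Stay time = 69.0 mR ÷ 16.46 mR/h = 4.192 h = 251.5 min.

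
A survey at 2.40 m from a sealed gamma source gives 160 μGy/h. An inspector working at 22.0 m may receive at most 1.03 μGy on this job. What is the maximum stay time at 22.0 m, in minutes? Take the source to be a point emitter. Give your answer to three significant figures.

Since intensity falls as 1/r², rate at 22.0 m:
(2.40/22.0)² = 0.01190, so 160 × 0.01190 = 1.904 μGy/h.
Stay time = 1.03 μGy ÷ 1.904 μGy/h = 0.5410 h = 32.46 min.

32.5 min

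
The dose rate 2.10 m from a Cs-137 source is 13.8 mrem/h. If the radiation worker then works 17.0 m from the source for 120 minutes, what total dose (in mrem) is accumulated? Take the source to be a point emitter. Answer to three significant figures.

0.421 mrem

Since intensity falls as 1/r², rate at 17.0 m:
(2.10/17.0)² = 0.01526, so 13.8 × 0.01526 = 0.2106 mrem/h.
Dose = rate × time = 0.2106 mrem/h × 2.000 h = 0.4212 mrem.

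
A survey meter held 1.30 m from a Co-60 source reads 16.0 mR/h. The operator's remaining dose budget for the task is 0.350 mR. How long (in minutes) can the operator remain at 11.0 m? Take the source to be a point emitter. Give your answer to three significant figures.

By the inverse-square law, rate at 11.0 m:
(1.30/11.0)² = 0.01397, so 16.0 × 0.01397 = 0.2235 mR/h.
Stay time = 0.350 mR ÷ 0.2235 mR/h = 1.566 h = 93.96 min.

94.0 min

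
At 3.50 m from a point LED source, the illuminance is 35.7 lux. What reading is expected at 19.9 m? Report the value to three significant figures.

Since intensity falls as 1/r², the rate at 19.9 m is
(3.50/19.9)² = 0.03093, so 35.7 × 0.03093 = 1.104 lux.

1.10 lux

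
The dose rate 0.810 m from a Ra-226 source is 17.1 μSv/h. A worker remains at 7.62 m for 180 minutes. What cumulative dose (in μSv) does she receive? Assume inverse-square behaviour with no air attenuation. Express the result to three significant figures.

Intensity scales as (d₁/d₂)², so rate at 7.62 m:
(0.810/7.62)² = 0.01130, so 17.1 × 0.01130 = 0.1932 μSv/h.
Dose = rate × time = 0.1932 μSv/h × 3.000 h = 0.5796 μSv.

0.580 μSv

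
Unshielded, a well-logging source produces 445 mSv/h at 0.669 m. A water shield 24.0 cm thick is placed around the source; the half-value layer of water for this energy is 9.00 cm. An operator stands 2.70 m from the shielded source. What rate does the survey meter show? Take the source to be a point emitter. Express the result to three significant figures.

4.30 mSv/h

Distance alone: 445 × (0.669/2.70)² = 445 × 0.06139 = 27.32 mSv/h.
Shield: 24.0/9.00 = 2.667 half-value layers → attenuation 2^(−2.667) = 0.1575.
Combined: 27.32 × 0.1575 = 4.303 mSv/h.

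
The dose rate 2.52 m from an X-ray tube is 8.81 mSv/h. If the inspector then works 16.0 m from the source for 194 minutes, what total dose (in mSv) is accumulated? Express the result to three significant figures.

0.707 mSv

Intensity scales as (d₁/d₂)², so rate at 16.0 m:
(2.52/16.0)² = 0.02481, so 8.81 × 0.02481 = 0.2186 mSv/h.
Dose = rate × time = 0.2186 mSv/h × 3.233 h = 0.7067 mSv.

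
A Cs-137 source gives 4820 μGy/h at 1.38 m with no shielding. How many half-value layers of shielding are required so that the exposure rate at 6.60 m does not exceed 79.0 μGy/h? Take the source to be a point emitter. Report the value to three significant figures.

At 6.60 m, distance alone gives 4820 × (1.38/6.60)² = 4820 × 0.04372 = 210.7 μGy/h.
Further attenuation needed: 210.7/79.0 = 2.667.
n = log₂(2.667) = 1.415 half-value layers.

1.42 half-value layers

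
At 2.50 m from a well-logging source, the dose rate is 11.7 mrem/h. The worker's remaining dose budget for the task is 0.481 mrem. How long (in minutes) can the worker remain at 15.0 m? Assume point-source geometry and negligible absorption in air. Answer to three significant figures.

88.8 min

Using I₁d₁² = I₂d₂², rate at 15.0 m:
11.7 × (2.50/15.0)² = 11.7 × 0.02778 = 0.3250 mrem/h.
Stay time = 0.481 mrem ÷ 0.3250 mrem/h = 1.480 h = 88.80 min.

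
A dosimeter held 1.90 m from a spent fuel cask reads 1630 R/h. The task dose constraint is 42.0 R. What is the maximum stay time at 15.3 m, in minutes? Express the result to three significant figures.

100 min

By the inverse-square law, rate at 15.3 m:
(1.90/15.3)² = 0.01542, so 1630 × 0.01542 = 25.13 R/h.
Stay time = 42.0 R ÷ 25.13 R/h = 1.671 h = 100.3 min.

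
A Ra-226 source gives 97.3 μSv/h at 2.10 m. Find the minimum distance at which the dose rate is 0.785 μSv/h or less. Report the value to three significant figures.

Intensity scales as (d₁/d₂)², so d₂ = d₁·√(I₁/I₂).
I₁/I₂ = 97.3/0.785 = 123.9, so d₂ = 2.10 × √123.9 = 23.38 m.

23.4 m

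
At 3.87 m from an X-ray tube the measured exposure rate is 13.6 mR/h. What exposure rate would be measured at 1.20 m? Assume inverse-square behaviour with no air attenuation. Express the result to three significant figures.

141 mR/h

Since intensity falls as 1/r², scaling from 3.87 m to 1.20 m:
(3.87/1.20)² = 10.40, so 13.6 × 10.40 = 141.4 mR/h.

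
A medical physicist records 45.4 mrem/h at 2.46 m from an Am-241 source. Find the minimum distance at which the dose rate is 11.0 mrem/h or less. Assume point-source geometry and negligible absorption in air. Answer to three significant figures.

5.00 m

Applying the 1/r² law, d₂ = d₁·√(I₁/I₂).
I₁/I₂ = 45.4/11.0 = 4.127, so d₂ = 2.46 × √4.127 = 4.997 m.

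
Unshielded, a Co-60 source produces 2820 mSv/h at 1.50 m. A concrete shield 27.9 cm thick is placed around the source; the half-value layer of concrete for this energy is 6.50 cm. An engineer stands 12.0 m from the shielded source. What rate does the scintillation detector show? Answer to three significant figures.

Distance alone: 2820 × (1.50/12.0)² = 2820 × 0.01562 = 44.05 mSv/h.
Shield: 27.9/6.50 = 4.292 half-value layers → attenuation 2^(−4.292) = 0.05105.
Combined: 44.05 × 0.05105 = 2.249 mSv/h.

2.25 mSv/h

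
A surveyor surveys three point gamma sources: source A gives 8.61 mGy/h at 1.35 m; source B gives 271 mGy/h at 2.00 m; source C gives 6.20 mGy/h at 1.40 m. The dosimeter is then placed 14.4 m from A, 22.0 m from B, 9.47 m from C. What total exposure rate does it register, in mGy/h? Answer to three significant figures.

By superposition, sum each source's inverse-square contribution:
A: 8.61 × (1.35/14.4)² = 0.07567 mGy/h
B: 271 × (2.00/22.0)² = 2.240 mGy/h
C: 6.20 × (1.40/9.47)² = 0.1355 mGy/h
Total = 0.07567 + 2.240 + 0.1355 = 2.451 mGy/h.

2.45 mGy/h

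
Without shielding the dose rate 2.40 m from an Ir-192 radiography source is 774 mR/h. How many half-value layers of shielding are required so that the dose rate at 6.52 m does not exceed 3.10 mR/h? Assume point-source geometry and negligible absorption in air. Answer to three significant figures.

5.08 half-value layers

At 6.52 m, distance alone gives (2.40/6.52)² = 0.1355, so 774 × 0.1355 = 104.9 mR/h.
Further attenuation needed: 104.9/3.10 = 33.84.
n = log₂(33.84) = 5.081 half-value layers.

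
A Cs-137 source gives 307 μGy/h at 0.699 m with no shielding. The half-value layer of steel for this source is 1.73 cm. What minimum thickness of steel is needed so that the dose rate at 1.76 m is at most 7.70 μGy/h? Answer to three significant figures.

4.59 cm

At 1.76 m, distance alone gives 307 × (0.699/1.76)² = 307 × 0.1577 = 48.41 μGy/h.
Further attenuation needed: 48.41/7.70 = 6.287.
n = log₂(6.287) = 2.652 half-value layers.
Thickness = 2.652 × 1.73 cm = 4.588 cm.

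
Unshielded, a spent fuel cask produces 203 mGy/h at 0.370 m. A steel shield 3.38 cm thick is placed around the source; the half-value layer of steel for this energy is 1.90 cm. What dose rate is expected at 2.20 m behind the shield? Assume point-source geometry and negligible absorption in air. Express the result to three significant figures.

Distance alone: (0.370/2.20)² = 0.02829, so 203 × 0.02829 = 5.743 mGy/h.
Shield: 3.38/1.90 = 1.779 half-value layers → attenuation 2^(−1.779) = 0.2914.
Combined: 5.743 × 0.2914 = 1.674 mGy/h.

1.67 mGy/h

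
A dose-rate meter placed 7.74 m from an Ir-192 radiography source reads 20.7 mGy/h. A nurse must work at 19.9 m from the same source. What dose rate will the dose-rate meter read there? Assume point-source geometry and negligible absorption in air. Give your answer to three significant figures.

Applying the 1/r² law, scaling from 7.74 m to 19.9 m:
20.7 × (7.74/19.9)² = 20.7 × 0.1513 = 3.132 mGy/h.

3.13 mGy/h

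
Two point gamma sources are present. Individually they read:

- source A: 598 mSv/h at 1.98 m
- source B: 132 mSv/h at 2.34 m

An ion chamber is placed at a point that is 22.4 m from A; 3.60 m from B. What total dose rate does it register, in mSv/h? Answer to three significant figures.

60.4 mSv/h

Each source contributes Iᵢ·(dᵢ/rᵢ)²; contributions add.
A: 598 × (1.98/22.4)² = 4.672 mSv/h
B: 132 × (2.34/3.60)² = 55.77 mSv/h
Total = 4.672 + 55.77 = 60.44 mSv/h.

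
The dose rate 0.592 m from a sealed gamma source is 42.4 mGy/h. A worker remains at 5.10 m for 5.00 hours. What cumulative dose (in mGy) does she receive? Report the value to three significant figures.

Intensity scales as (d₁/d₂)², so rate at 5.10 m:
(0.592/5.10)² = 0.01347, so 42.4 × 0.01347 = 0.5711 mGy/h.
Dose = rate × time = 0.5711 mGy/h × 5.000 h = 2.856 mGy.

2.86 mGy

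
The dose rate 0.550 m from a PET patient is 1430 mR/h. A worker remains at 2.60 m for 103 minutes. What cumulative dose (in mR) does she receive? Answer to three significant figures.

By the inverse-square law, rate at 2.60 m:
1430 × (0.550/2.60)² = 1430 × 0.04475 = 63.99 mR/h.
Dose = rate × time = 63.99 mR/h × 1.717 h = 109.9 mR.

110 mR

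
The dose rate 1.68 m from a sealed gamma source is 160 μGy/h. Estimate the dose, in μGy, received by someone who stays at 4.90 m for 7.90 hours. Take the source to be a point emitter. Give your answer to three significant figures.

Since intensity falls as 1/r², rate at 4.90 m:
(1.68/4.90)² = 0.1176, so 160 × 0.1176 = 18.82 μGy/h.
Dose = rate × time = 18.82 μGy/h × 7.900 h = 148.7 μGy.

149 μGy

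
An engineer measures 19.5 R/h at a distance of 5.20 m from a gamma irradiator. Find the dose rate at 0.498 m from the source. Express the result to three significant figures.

Applying the 1/r² law, the rate at 0.498 m is
19.5 × (5.20/0.498)² = 19.5 × 109.0 = 2126 R/h.

2130 R/h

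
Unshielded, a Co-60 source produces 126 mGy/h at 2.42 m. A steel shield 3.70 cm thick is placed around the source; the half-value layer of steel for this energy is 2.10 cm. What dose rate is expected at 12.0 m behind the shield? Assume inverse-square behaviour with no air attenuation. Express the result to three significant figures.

Distance alone: 126 × (2.42/12.0)² = 126 × 0.04067 = 5.124 mGy/h.
Shield: 3.70/2.10 = 1.762 half-value layers → attenuation 2^(−1.762) = 0.2948.
Combined: 5.124 × 0.2948 = 1.511 mGy/h.

1.51 mGy/h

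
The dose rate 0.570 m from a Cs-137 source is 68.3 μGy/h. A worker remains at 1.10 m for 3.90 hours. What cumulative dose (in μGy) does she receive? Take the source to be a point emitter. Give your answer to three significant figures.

71.5 μGy

Applying the 1/r² law, rate at 1.10 m:
(0.570/1.10)² = 0.2685, so 68.3 × 0.2685 = 18.34 μGy/h.
Dose = rate × time = 18.34 μGy/h × 3.900 h = 71.53 μGy.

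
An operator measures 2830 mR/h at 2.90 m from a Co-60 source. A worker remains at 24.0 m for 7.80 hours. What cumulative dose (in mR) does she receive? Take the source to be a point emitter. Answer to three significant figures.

322 mR

Using I₁d₁² = I₂d₂², rate at 24.0 m:
2830 × (2.90/24.0)² = 2830 × 0.01460 = 41.32 mR/h.
Dose = rate × time = 41.32 mR/h × 7.800 h = 322.3 mR.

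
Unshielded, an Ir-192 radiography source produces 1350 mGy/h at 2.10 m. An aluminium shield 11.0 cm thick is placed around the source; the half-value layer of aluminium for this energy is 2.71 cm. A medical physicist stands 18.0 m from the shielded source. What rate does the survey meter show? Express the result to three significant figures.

1.10 mGy/h

Distance alone: (2.10/18.0)² = 0.01361, so 1350 × 0.01361 = 18.37 mGy/h.
Shield: 11.0/2.71 = 4.059 half-value layers → attenuation 2^(−4.059) = 0.06000.
Combined: 18.37 × 0.06000 = 1.102 mGy/h.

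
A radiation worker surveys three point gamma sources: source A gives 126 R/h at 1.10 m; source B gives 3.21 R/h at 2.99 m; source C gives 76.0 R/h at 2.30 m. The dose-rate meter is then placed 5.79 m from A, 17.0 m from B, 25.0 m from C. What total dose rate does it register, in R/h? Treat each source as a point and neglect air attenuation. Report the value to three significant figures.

5.29 R/h

Each source contributes Iᵢ·(dᵢ/rᵢ)²; contributions add.
A: 126 × (1.10/5.79)² = 4.548 R/h
B: 3.21 × (2.99/17.0)² = 0.09930 R/h
C: 76.0 × (2.30/25.0)² = 0.6433 R/h
Total = 4.548 + 0.09930 + 0.6433 = 5.291 R/h.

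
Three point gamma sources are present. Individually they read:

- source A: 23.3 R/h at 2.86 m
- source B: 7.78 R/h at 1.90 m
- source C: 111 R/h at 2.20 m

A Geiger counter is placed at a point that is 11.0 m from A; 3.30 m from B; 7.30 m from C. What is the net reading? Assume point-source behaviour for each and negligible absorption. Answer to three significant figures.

14.2 R/h

By superposition, sum each source's inverse-square contribution:
A: 23.3 × (2.86/11.0)² = 1.575 R/h
B: 7.78 × (1.90/3.30)² = 2.579 R/h
C: 111 × (2.20/7.30)² = 10.08 R/h
Total = 1.575 + 2.579 + 10.08 = 14.23 R/h.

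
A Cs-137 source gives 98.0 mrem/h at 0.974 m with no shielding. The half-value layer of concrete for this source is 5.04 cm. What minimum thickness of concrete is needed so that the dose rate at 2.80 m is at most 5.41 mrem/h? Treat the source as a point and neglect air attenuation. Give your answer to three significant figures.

5.71 cm

At 2.80 m, distance alone gives 98.0 × (0.974/2.80)² = 98.0 × 0.1210 = 11.86 mrem/h.
Further attenuation needed: 11.86/5.41 = 2.192.
n = log₂(2.192) = 1.132 half-value layers.
Thickness = 1.132 × 5.04 cm = 5.705 cm.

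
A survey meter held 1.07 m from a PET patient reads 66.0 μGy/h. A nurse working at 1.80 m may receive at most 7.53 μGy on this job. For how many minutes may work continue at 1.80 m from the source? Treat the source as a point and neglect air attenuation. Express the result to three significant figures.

Using I₁d₁² = I₂d₂², rate at 1.80 m:
(1.07/1.80)² = 0.3534, so 66.0 × 0.3534 = 23.32 μGy/h.
Stay time = 7.53 μGy ÷ 23.32 μGy/h = 0.3229 h = 19.37 min.

19.4 min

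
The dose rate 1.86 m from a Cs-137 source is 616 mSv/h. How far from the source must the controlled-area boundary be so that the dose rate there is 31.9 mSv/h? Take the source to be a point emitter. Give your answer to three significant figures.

8.17 m

Since intensity falls as 1/r², d₂ = d₁·√(I₁/I₂).
I₁/I₂ = 616/31.9 = 19.31, so d₂ = 1.86 × √19.31 = 8.173 m.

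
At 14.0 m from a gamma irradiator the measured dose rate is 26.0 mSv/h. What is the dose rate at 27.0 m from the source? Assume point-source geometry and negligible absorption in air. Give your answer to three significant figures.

6.99 mSv/h

By the inverse-square law, scaling from 14.0 m to 27.0 m:
(14.0/27.0)² = 0.2689, so 26.0 × 0.2689 = 6.991 mSv/h.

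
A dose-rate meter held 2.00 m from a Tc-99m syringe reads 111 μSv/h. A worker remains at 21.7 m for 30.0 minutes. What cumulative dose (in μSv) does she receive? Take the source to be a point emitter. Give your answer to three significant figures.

Applying the 1/r² law, rate at 21.7 m:
(2.00/21.7)² = 0.008495, so 111 × 0.008495 = 0.9429 μSv/h.
Dose = rate × time = 0.9429 μSv/h × 0.5000 h = 0.4714 μSv.

0.471 μSv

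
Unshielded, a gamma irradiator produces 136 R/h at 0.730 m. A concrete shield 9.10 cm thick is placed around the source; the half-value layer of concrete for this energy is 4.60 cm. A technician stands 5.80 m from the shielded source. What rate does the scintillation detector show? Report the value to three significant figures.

0.547 R/h

Distance alone: (0.730/5.80)² = 0.01584, so 136 × 0.01584 = 2.154 R/h.
Shield: 9.10/4.60 = 1.978 half-value layers → attenuation 2^(−1.978) = 0.2538.
Combined: 2.154 × 0.2538 = 0.5467 R/h.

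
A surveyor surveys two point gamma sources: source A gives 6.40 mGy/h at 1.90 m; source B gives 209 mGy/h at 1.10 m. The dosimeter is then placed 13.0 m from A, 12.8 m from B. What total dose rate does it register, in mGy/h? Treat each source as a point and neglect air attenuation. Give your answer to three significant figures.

1.68 mGy/h

By superposition, sum each source's inverse-square contribution:
A: 6.40 × (1.90/13.0)² = 0.1367 mGy/h
B: 209 × (1.10/12.8)² = 1.544 mGy/h
Total = 0.1367 + 1.544 = 1.681 mGy/h.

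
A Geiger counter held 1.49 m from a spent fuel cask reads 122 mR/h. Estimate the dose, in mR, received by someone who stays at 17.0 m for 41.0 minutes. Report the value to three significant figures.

Applying the 1/r² law, rate at 17.0 m:
(1.49/17.0)² = 0.007682, so 122 × 0.007682 = 0.9372 mR/h.
Dose = rate × time = 0.9372 mR/h × 0.6833 h = 0.6404 mR.

0.640 mR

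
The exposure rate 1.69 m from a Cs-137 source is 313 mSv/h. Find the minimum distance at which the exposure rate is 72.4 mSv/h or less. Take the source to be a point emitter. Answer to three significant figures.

3.51 m

Intensity scales as (d₁/d₂)², so d₂ = d₁·√(I₁/I₂).
I₁/I₂ = 313/72.4 = 4.323, so d₂ = 1.69 × √4.323 = 3.514 m.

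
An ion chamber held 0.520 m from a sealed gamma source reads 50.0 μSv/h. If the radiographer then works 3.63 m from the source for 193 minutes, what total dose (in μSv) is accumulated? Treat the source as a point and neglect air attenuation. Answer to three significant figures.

3.30 μSv

Intensity scales as (d₁/d₂)², so rate at 3.63 m:
50.0 × (0.520/3.63)² = 50.0 × 0.02052 = 1.026 μSv/h.
Dose = rate × time = 1.026 μSv/h × 3.217 h = 3.301 μSv.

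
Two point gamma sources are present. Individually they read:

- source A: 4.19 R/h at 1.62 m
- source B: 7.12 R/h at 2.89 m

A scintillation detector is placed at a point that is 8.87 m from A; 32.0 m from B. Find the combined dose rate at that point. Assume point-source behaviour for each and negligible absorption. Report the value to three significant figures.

By superposition, sum each source's inverse-square contribution:
A: 4.19 × (1.62/8.87)² = 0.1398 R/h
B: 7.12 × (2.89/32.0)² = 0.05807 R/h
Total = 0.1398 + 0.05807 = 0.1979 R/h.

0.198 R/h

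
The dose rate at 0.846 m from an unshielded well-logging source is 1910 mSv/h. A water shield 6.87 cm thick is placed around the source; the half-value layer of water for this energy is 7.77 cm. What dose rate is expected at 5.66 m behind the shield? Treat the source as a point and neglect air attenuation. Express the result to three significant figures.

23.1 mSv/h

Distance alone: (0.846/5.66)² = 0.02234, so 1910 × 0.02234 = 42.67 mSv/h.
Shield: 6.87/7.77 = 0.8842 half-value layers → attenuation 2^(−0.8842) = 0.5418.
Combined: 42.67 × 0.5418 = 23.12 mSv/h.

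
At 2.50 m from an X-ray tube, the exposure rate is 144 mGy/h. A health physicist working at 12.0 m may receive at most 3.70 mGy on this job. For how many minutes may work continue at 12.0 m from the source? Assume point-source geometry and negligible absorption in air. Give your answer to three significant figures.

Applying the 1/r² law, rate at 12.0 m:
(2.50/12.0)² = 0.04340, so 144 × 0.04340 = 6.250 mGy/h.
Stay time = 3.70 mGy ÷ 6.250 mGy/h = 0.5920 h = 35.52 min.

35.5 min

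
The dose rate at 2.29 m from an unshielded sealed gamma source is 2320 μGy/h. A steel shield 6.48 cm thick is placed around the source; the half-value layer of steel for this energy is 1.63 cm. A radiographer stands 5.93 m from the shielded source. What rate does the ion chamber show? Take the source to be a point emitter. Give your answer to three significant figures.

22.0 μGy/h

Distance alone: (2.29/5.93)² = 0.1491, so 2320 × 0.1491 = 345.9 μGy/h.
Shield: 6.48/1.63 = 3.975 half-value layers → attenuation 2^(−3.975) = 0.06359.
Combined: 345.9 × 0.06359 = 22.00 μGy/h.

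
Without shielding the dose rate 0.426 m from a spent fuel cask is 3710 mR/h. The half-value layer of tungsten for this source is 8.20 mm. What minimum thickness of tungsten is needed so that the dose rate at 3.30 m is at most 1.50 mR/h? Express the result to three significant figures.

44.0 mm

At 3.30 m, distance alone gives (0.426/3.30)² = 0.01666, so 3710 × 0.01666 = 61.81 mR/h.
Further attenuation needed: 61.81/1.50 = 41.21.
n = log₂(41.21) = 5.365 half-value layers.
Thickness = 5.365 × 8.20 mm = 43.99 mm.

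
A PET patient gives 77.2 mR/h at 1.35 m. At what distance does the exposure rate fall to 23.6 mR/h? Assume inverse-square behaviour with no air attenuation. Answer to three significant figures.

2.44 m

Using I₁d₁² = I₂d₂², d₂ = d₁·√(I₁/I₂).
I₁/I₂ = 77.2/23.6 = 3.271, so d₂ = 1.35 × √3.271 = 2.442 m.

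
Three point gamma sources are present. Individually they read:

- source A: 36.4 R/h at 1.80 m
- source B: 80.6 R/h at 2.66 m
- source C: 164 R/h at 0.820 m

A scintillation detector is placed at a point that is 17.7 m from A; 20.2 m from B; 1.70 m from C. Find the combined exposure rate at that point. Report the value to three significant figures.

Each source contributes Iᵢ·(dᵢ/rᵢ)²; contributions add.
A: 36.4 × (1.80/17.7)² = 0.3764 R/h
B: 80.6 × (2.66/20.2)² = 1.398 R/h
C: 164 × (0.820/1.70)² = 38.16 R/h
Total = 0.3764 + 1.398 + 38.16 = 39.93 R/h.

39.9 R/h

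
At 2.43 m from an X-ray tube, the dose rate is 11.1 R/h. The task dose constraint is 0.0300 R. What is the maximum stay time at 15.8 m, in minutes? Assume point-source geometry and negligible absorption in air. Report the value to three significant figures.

6.86 min

Intensity scales as (d₁/d₂)², so rate at 15.8 m:
11.1 × (2.43/15.8)² = 11.1 × 0.02365 = 0.2625 R/h.
Stay time = 0.0300 R ÷ 0.2625 R/h = 0.1143 h = 6.858 min.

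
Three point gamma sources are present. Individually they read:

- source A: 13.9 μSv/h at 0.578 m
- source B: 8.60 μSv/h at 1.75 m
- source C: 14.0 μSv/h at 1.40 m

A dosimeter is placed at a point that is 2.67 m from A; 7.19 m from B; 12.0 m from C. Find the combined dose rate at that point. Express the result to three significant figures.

1.35 μSv/h

By superposition, sum each source's inverse-square contribution:
A: 13.9 × (0.578/2.67)² = 0.6514 μSv/h
B: 8.60 × (1.75/7.19)² = 0.5095 μSv/h
C: 14.0 × (1.40/12.0)² = 0.1906 μSv/h
Total = 0.6514 + 0.5095 + 0.1906 = 1.351 μSv/h.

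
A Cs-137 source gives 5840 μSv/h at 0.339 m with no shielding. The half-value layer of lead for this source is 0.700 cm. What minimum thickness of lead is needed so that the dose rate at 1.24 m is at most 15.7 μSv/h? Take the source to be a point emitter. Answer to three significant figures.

3.36 cm

At 1.24 m, distance alone gives (0.339/1.24)² = 0.07474, so 5840 × 0.07474 = 436.5 μSv/h.
Further attenuation needed: 436.5/15.7 = 27.80.
n = log₂(27.80) = 4.797 half-value layers.
Thickness = 4.797 × 0.700 cm = 3.358 cm.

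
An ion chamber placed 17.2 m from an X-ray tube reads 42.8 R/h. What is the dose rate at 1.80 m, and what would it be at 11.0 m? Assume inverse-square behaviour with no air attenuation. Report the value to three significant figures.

3910 R/h; 105 R/h

By the inverse-square law,
At 1.80 m: (17.2/1.80)² = 91.31, so 42.8 × 91.31 = 3908 R/h
At 11.0 m: 3908 × (1.80/11.0)² = 3908 × 0.02678 = 104.7 R/h.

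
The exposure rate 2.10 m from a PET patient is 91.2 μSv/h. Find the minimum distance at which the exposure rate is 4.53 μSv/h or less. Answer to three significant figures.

9.42 m

Applying the 1/r² law, d₂ = d₁·√(I₁/I₂).
I₁/I₂ = 91.2/4.53 = 20.13, so d₂ = 2.10 × √20.13 = 9.422 m.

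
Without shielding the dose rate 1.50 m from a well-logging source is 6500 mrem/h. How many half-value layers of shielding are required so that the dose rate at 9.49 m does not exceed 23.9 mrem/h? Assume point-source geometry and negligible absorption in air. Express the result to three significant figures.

At 9.49 m, distance alone gives (1.50/9.49)² = 0.02498, so 6500 × 0.02498 = 162.4 mrem/h.
Further attenuation needed: 162.4/23.9 = 6.795.
n = log₂(6.795) = 2.764 half-value layers.

2.76 half-value layers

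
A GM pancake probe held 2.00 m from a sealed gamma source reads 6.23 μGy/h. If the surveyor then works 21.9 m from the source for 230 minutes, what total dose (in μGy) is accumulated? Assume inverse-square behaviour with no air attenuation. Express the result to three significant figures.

0.199 μGy

Since intensity falls as 1/r², rate at 21.9 m:
6.23 × (2.00/21.9)² = 6.23 × 0.008340 = 0.05196 μGy/h.
Dose = rate × time = 0.05196 μGy/h × 3.833 h = 0.1992 μGy.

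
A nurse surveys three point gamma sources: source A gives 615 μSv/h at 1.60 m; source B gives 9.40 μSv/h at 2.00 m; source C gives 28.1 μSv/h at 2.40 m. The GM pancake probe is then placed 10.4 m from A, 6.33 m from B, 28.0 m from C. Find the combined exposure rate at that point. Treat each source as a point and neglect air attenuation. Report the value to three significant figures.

15.7 μSv/h

By superposition, sum each source's inverse-square contribution:
A: 615 × (1.60/10.4)² = 14.56 μSv/h
B: 9.40 × (2.00/6.33)² = 0.9384 μSv/h
C: 28.1 × (2.40/28.0)² = 0.2064 μSv/h
Total = 14.56 + 0.9384 + 0.2064 = 15.70 μSv/h.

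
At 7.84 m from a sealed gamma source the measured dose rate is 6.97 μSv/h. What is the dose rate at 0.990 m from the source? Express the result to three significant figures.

437 μSv/h

Intensity scales as (d₁/d₂)², so scaling from 7.84 m to 0.990 m:
6.97 × (7.84/0.990)² = 6.97 × 62.71 = 437.1 μSv/h.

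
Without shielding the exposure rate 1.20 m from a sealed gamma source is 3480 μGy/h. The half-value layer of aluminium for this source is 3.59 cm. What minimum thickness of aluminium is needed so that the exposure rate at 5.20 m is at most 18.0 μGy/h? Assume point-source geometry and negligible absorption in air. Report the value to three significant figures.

12.1 cm

At 5.20 m, distance alone gives 3480 × (1.20/5.20)² = 3480 × 0.05325 = 185.3 μGy/h.
Further attenuation needed: 185.3/18.0 = 10.29.
n = log₂(10.29) = 3.363 half-value layers.
Thickness = 3.363 × 3.59 cm = 12.07 cm.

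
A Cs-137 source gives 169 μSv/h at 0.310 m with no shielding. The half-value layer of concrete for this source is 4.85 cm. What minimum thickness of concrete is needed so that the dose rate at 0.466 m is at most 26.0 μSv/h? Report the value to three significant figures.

At 0.466 m, distance alone gives 169 × (0.310/0.466)² = 169 × 0.4425 = 74.78 μSv/h.
Further attenuation needed: 74.78/26.0 = 2.876.
n = log₂(2.876) = 1.524 half-value layers.
Thickness = 1.524 × 4.85 cm = 7.391 cm.

7.39 cm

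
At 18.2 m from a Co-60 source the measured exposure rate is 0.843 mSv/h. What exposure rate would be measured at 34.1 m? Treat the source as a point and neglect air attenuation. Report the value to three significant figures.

0.240 mSv/h

Using I₁d₁² = I₂d₂², scaling from 18.2 m to 34.1 m:
0.843 × (18.2/34.1)² = 0.843 × 0.2849 = 0.2402 mSv/h.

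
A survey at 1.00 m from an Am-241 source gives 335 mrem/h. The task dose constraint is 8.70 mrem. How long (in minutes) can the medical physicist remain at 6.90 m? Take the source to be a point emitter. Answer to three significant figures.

Since intensity falls as 1/r², rate at 6.90 m:
(1.00/6.90)² = 0.02100, so 335 × 0.02100 = 7.035 mrem/h.
Stay time = 8.70 mrem ÷ 7.035 mrem/h = 1.237 h = 74.22 min.

74.2 min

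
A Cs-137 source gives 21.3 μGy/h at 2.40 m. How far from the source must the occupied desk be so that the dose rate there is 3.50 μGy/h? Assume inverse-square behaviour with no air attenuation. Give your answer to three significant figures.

Intensity scales as (d₁/d₂)², so d₂ = d₁·√(I₁/I₂).
I₁/I₂ = 21.3/3.50 = 6.086, so d₂ = 2.40 × √6.086 = 5.921 m.

5.92 m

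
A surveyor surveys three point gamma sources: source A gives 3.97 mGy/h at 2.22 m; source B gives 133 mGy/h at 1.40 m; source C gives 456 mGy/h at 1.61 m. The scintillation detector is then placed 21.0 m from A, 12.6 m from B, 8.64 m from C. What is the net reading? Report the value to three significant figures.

By superposition, sum each source's inverse-square contribution:
A: 3.97 × (2.22/21.0)² = 0.04437 mGy/h
B: 133 × (1.40/12.6)² = 1.642 mGy/h
C: 456 × (1.61/8.64)² = 15.83 mGy/h
Total = 0.04437 + 1.642 + 15.83 = 17.52 mGy/h.

17.5 mGy/h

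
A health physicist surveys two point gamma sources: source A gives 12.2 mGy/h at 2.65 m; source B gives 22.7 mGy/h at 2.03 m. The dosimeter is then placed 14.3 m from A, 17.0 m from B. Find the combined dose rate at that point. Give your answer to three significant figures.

Each source contributes Iᵢ·(dᵢ/rᵢ)²; contributions add.
A: 12.2 × (2.65/14.3)² = 0.4190 mGy/h
B: 22.7 × (2.03/17.0)² = 0.3237 mGy/h
Total = 0.4190 + 0.3237 = 0.7427 mGy/h.

0.743 mGy/h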